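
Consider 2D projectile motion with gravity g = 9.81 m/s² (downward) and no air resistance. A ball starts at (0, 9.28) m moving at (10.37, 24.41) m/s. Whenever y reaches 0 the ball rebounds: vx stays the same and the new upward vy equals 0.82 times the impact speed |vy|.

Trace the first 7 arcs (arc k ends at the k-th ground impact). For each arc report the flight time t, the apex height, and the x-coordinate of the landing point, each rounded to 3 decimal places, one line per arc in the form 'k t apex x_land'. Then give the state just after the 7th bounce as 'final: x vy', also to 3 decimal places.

Arc 1: start y=9.280, vy=24.410 → t=5.331, apex=39.649, x_land=55.287, impact vy=-27.891
  bounce: vy ← 0.82·27.891 = 22.871
Arc 2: start y=0.000, vy=22.871 → t=4.663, apex=26.660, x_land=103.640, impact vy=-22.871
  bounce: vy ← 0.82·22.871 = 18.754
Arc 3: start y=0.000, vy=18.754 → t=3.823, apex=17.926, x_land=143.289, impact vy=-18.754
  bounce: vy ← 0.82·18.754 = 15.378
Arc 4: start y=0.000, vy=15.378 → t=3.135, apex=12.054, x_land=175.801, impact vy=-15.378
  bounce: vy ← 0.82·15.378 = 12.610
Arc 5: start y=0.000, vy=12.610 → t=2.571, apex=8.105, x_land=202.462, impact vy=-12.610
  bounce: vy ← 0.82·12.610 = 10.340
Arc 6: start y=0.000, vy=10.340 → t=2.108, apex=5.450, x_land=224.323, impact vy=-10.340
  bounce: vy ← 0.82·10.340 = 8.479
Arc 7: start y=0.000, vy=8.479 → t=1.729, apex=3.664, x_land=242.249, impact vy=-8.479
  bounce: vy ← 0.82·8.479 = 6.953

1 5.331 39.649 55.287
2 4.663 26.660 103.640
3 3.823 17.926 143.289
4 3.135 12.054 175.801
5 2.571 8.105 202.462
6 2.108 5.450 224.323
7 1.729 3.664 242.249
final: 242.249 6.953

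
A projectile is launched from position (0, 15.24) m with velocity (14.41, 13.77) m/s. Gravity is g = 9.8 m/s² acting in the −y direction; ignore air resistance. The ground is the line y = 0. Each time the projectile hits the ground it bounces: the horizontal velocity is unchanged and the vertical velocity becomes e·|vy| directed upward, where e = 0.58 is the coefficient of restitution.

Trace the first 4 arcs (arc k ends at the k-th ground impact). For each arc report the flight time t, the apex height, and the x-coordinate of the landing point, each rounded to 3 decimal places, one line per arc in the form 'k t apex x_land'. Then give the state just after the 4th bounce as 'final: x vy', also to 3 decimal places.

Arc 1: start y=15.240, vy=13.770 → t=3.660, apex=24.914, x_land=52.740, impact vy=-22.098
  bounce: vy ← 0.58·22.098 = 12.817
Arc 2: start y=0.000, vy=12.817 → t=2.616, apex=8.381, x_land=90.432, impact vy=-12.817
  bounce: vy ← 0.58·12.817 = 7.434
Arc 3: start y=0.000, vy=7.434 → t=1.517, apex=2.819, x_land=112.293, impact vy=-7.434
  bounce: vy ← 0.58·7.434 = 4.312
Arc 4: start y=0.000, vy=4.312 → t=0.880, apex=0.948, x_land=124.973, impact vy=-4.312
  bounce: vy ← 0.58·4.312 = 2.501

1 3.660 24.914 52.740
2 2.616 8.381 90.432
3 1.517 2.819 112.293
4 0.880 0.948 124.973
final: 124.973 2.501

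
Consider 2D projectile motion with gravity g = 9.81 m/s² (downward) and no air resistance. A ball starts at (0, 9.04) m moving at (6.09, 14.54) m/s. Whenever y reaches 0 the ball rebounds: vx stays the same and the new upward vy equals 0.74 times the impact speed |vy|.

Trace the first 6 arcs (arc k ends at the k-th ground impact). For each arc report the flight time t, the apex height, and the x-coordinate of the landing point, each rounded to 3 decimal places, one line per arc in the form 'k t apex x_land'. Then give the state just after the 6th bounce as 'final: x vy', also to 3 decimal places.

Arc 1: start y=9.040, vy=14.540 → t=3.492, apex=19.815, x_land=21.267, impact vy=-19.717
  bounce: vy ← 0.74·19.717 = 14.591
Arc 2: start y=0.000, vy=14.591 → t=2.975, apex=10.851, x_land=39.383, impact vy=-14.591
  bounce: vy ← 0.74·14.591 = 10.797
Arc 3: start y=0.000, vy=10.797 → t=2.201, apex=5.942, x_land=52.789, impact vy=-10.797
  bounce: vy ← 0.74·10.797 = 7.990
Arc 4: start y=0.000, vy=7.990 → t=1.629, apex=3.254, x_land=62.709, impact vy=-7.990
  bounce: vy ← 0.74·7.990 = 5.913
Arc 5: start y=0.000, vy=5.913 → t=1.205, apex=1.782, x_land=70.050, impact vy=-5.913
  bounce: vy ← 0.74·5.913 = 4.375
Arc 6: start y=0.000, vy=4.375 → t=0.892, apex=0.976, x_land=75.482, impact vy=-4.375
  bounce: vy ← 0.74·4.375 = 3.238

1 3.492 19.815 21.267
2 2.975 10.851 39.383
3 2.201 5.942 52.789
4 1.629 3.254 62.709
5 1.205 1.782 70.050
6 0.892 0.976 75.482
final: 75.482 3.238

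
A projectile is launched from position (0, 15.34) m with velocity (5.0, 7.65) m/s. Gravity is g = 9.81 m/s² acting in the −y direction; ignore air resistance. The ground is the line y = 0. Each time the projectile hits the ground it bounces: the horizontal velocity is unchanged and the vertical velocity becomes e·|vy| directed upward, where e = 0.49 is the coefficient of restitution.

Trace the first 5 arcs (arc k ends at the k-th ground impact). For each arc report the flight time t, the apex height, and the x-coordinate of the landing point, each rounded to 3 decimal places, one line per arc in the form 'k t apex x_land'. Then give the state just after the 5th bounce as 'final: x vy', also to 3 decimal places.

Arc 1: start y=15.340, vy=7.650 → t=2.713, apex=18.323, x_land=13.563, impact vy=-18.960
  bounce: vy ← 0.49·18.960 = 9.291
Arc 2: start y=0.000, vy=9.291 → t=1.894, apex=4.399, x_land=23.033, impact vy=-9.291
  bounce: vy ← 0.49·9.291 = 4.552
Arc 3: start y=0.000, vy=4.552 → t=0.928, apex=1.056, x_land=27.674, impact vy=-4.552
  bounce: vy ← 0.49·4.552 = 2.231
Arc 4: start y=0.000, vy=2.231 → t=0.455, apex=0.254, x_land=29.948, impact vy=-2.231
  bounce: vy ← 0.49·2.231 = 1.093
Arc 5: start y=0.000, vy=1.093 → t=0.223, apex=0.061, x_land=31.062, impact vy=-1.093
  bounce: vy ← 0.49·1.093 = 0.536

1 2.713 18.323 13.563
2 1.894 4.399 23.033
3 0.928 1.056 27.674
4 0.455 0.254 29.948
5 0.223 0.061 31.062
final: 31.062 0.536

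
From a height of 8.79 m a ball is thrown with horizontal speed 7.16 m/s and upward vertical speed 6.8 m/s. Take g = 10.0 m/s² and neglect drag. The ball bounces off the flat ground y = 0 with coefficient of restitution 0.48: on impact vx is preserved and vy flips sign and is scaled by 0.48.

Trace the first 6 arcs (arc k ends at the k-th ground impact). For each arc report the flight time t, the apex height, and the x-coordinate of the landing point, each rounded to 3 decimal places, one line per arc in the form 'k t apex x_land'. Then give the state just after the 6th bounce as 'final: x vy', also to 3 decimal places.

Arc 1: start y=8.790, vy=6.800 → t=2.170, apex=11.102, x_land=15.538, impact vy=-14.901
  bounce: vy ← 0.48·14.901 = 7.152
Arc 2: start y=0.000, vy=7.152 → t=1.430, apex=2.558, x_land=25.780, impact vy=-7.152
  bounce: vy ← 0.48·7.152 = 3.433
Arc 3: start y=0.000, vy=3.433 → t=0.687, apex=0.589, x_land=30.697, impact vy=-3.433
  bounce: vy ← 0.48·3.433 = 1.648
Arc 4: start y=0.000, vy=1.648 → t=0.330, apex=0.136, x_land=33.056, impact vy=-1.648
  bounce: vy ← 0.48·1.648 = 0.791
Arc 5: start y=0.000, vy=0.791 → t=0.158, apex=0.031, x_land=34.189, impact vy=-0.791
  bounce: vy ← 0.48·0.791 = 0.380
Arc 6: start y=0.000, vy=0.380 → t=0.076, apex=0.007, x_land=34.733, impact vy=-0.380
  bounce: vy ← 0.48·0.380 = 0.182

1 2.170 11.102 15.538
2 1.430 2.558 25.780
3 0.687 0.589 30.697
4 0.330 0.136 33.056
5 0.158 0.031 34.189
6 0.076 0.007 34.733
final: 34.733 0.182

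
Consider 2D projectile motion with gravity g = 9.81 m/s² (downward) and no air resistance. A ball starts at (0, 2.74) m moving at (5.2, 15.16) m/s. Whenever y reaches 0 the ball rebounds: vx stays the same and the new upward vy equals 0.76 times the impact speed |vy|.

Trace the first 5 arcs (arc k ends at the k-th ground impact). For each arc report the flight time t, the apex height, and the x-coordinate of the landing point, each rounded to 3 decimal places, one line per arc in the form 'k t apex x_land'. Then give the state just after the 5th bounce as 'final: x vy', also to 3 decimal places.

Arc 1: start y=2.740, vy=15.160 → t=3.262, apex=14.454, x_land=16.962, impact vy=-16.840
  bounce: vy ← 0.76·16.840 = 12.798
Arc 2: start y=0.000, vy=12.798 → t=2.609, apex=8.349, x_land=30.530, impact vy=-12.798
  bounce: vy ← 0.76·12.798 = 9.727
Arc 3: start y=0.000, vy=9.727 → t=1.983, apex=4.822, x_land=40.842, impact vy=-9.727
  bounce: vy ← 0.76·9.727 = 7.392
Arc 4: start y=0.000, vy=7.392 → t=1.507, apex=2.785, x_land=48.679, impact vy=-7.392
  bounce: vy ← 0.76·7.392 = 5.618
Arc 5: start y=0.000, vy=5.618 → t=1.145, apex=1.609, x_land=54.635, impact vy=-5.618
  bounce: vy ← 0.76·5.618 = 4.270

1 3.262 14.454 16.962
2 2.609 8.349 30.530
3 1.983 4.822 40.842
4 1.507 2.785 48.679
5 1.145 1.609 54.635
final: 54.635 4.270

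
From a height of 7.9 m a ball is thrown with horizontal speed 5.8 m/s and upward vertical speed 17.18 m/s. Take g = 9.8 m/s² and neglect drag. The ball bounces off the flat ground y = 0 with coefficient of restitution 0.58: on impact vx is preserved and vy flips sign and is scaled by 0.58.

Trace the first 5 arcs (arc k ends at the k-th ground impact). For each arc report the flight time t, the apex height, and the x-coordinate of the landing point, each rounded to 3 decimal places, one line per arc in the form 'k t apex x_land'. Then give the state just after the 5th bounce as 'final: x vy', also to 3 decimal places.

1 3.918 22.959 22.722
2 2.511 7.723 37.286
3 1.456 2.598 45.733
4 0.845 0.874 50.632
5 0.490 0.294 53.473
final: 53.473 1.392

Arc 1: start y=7.900, vy=17.180 → t=3.918, apex=22.959, x_land=22.722, impact vy=-21.213
  bounce: vy ← 0.58·21.213 = 12.304
Arc 2: start y=0.000, vy=12.304 → t=2.511, apex=7.723, x_land=37.286, impact vy=-12.304
  bounce: vy ← 0.58·12.304 = 7.136
Arc 3: start y=0.000, vy=7.136 → t=1.456, apex=2.598, x_land=45.733, impact vy=-7.136
  bounce: vy ← 0.58·7.136 = 4.139
Arc 4: start y=0.000, vy=4.139 → t=0.845, apex=0.874, x_land=50.632, impact vy=-4.139
  bounce: vy ← 0.58·4.139 = 2.401
Arc 5: start y=0.000, vy=2.401 → t=0.490, apex=0.294, x_land=53.473, impact vy=-2.401
  bounce: vy ← 0.58·2.401 = 1.392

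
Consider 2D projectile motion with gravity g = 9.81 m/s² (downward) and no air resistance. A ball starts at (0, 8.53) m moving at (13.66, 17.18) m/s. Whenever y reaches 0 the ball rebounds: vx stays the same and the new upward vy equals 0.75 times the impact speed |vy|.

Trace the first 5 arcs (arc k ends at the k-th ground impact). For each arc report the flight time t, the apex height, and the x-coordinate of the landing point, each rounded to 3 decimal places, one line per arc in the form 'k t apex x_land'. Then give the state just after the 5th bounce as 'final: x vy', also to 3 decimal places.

1 3.944 23.573 53.869
2 3.288 13.260 98.788
3 2.466 7.459 132.478
4 1.850 4.196 157.745
5 1.387 2.360 176.695
final: 176.695 5.103

Arc 1: start y=8.530, vy=17.180 → t=3.944, apex=23.573, x_land=53.869, impact vy=-21.506
  bounce: vy ← 0.75·21.506 = 16.130
Arc 2: start y=0.000, vy=16.130 → t=3.288, apex=13.260, x_land=98.788, impact vy=-16.130
  bounce: vy ← 0.75·16.130 = 12.097
Arc 3: start y=0.000, vy=12.097 → t=2.466, apex=7.459, x_land=132.478, impact vy=-12.097
  bounce: vy ← 0.75·12.097 = 9.073
Arc 4: start y=0.000, vy=9.073 → t=1.850, apex=4.196, x_land=157.745, impact vy=-9.073
  bounce: vy ← 0.75·9.073 = 6.805
Arc 5: start y=0.000, vy=6.805 → t=1.387, apex=2.360, x_land=176.695, impact vy=-6.805
  bounce: vy ← 0.75·6.805 = 5.103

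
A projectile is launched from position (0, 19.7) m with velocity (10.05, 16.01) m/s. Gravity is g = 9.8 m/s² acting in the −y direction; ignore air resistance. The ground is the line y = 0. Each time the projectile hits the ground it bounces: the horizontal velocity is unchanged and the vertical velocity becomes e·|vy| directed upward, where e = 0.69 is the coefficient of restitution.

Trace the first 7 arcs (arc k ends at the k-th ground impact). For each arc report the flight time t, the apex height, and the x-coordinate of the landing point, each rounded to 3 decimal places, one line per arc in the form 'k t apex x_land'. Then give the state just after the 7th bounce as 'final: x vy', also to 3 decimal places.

1 4.220 32.778 42.411
2 3.569 15.605 78.282
3 2.463 7.430 103.032
4 1.699 3.537 120.110
5 1.173 1.684 131.894
6 0.809 0.802 140.025
7 0.558 0.382 145.635
final: 145.635 1.887

Arc 1: start y=19.700, vy=16.010 → t=4.220, apex=32.778, x_land=42.411, impact vy=-25.346
  bounce: vy ← 0.69·25.346 = 17.489
Arc 2: start y=0.000, vy=17.489 → t=3.569, apex=15.605, x_land=78.282, impact vy=-17.489
  bounce: vy ← 0.69·17.489 = 12.067
Arc 3: start y=0.000, vy=12.067 → t=2.463, apex=7.430, x_land=103.032, impact vy=-12.067
  bounce: vy ← 0.69·12.067 = 8.327
Arc 4: start y=0.000, vy=8.327 → t=1.699, apex=3.537, x_land=120.110, impact vy=-8.327
  bounce: vy ← 0.69·8.327 = 5.745
Arc 5: start y=0.000, vy=5.745 → t=1.173, apex=1.684, x_land=131.894, impact vy=-5.745
  bounce: vy ← 0.69·5.745 = 3.964
Arc 6: start y=0.000, vy=3.964 → t=0.809, apex=0.802, x_land=140.025, impact vy=-3.964
  bounce: vy ← 0.69·3.964 = 2.735
Arc 7: start y=0.000, vy=2.735 → t=0.558, apex=0.382, x_land=145.635, impact vy=-2.735
  bounce: vy ← 0.69·2.735 = 1.887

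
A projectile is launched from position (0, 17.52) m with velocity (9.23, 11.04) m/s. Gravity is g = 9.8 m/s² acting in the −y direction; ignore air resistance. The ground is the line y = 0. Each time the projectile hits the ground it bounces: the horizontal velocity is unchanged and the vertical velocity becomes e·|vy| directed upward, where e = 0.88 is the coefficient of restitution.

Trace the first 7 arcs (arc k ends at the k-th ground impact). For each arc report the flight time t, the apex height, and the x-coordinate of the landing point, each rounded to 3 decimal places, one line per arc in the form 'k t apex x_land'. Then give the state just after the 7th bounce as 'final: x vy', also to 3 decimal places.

Arc 1: start y=17.520, vy=11.040 → t=3.328, apex=23.738, x_land=30.713, impact vy=-21.570
  bounce: vy ← 0.88·21.570 = 18.982
Arc 2: start y=0.000, vy=18.982 → t=3.874, apex=18.383, x_land=66.469, impact vy=-18.982
  bounce: vy ← 0.88·18.982 = 16.704
Arc 3: start y=0.000, vy=16.704 → t=3.409, apex=14.236, x_land=97.934, impact vy=-16.704
  bounce: vy ← 0.88·16.704 = 14.699
Arc 4: start y=0.000, vy=14.699 → t=3.000, apex=11.024, x_land=125.623, impact vy=-14.699
  bounce: vy ← 0.88·14.699 = 12.936
Arc 5: start y=0.000, vy=12.936 → t=2.640, apex=8.537, x_land=149.989, impact vy=-12.936
  bounce: vy ← 0.88·12.936 = 11.383
Arc 6: start y=0.000, vy=11.383 → t=2.323, apex=6.611, x_land=171.432, impact vy=-11.383
  bounce: vy ← 0.88·11.383 = 10.017
Arc 7: start y=0.000, vy=10.017 → t=2.044, apex=5.120, x_land=190.301, impact vy=-10.017
  bounce: vy ← 0.88·10.017 = 8.815

1 3.328 23.738 30.713
2 3.874 18.383 66.469
3 3.409 14.236 97.934
4 3.000 11.024 125.623
5 2.640 8.537 149.989
6 2.323 6.611 171.432
7 2.044 5.120 190.301
final: 190.301 8.815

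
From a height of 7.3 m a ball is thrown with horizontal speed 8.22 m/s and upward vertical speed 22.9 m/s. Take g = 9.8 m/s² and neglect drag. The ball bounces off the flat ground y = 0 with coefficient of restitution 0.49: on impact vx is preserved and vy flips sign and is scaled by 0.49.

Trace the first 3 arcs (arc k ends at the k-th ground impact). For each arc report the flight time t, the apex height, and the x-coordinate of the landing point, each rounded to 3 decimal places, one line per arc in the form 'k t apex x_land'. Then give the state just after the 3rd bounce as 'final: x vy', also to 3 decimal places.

Arc 1: start y=7.300, vy=22.900 → t=4.973, apex=34.056, x_land=40.878, impact vy=-25.836
  bounce: vy ← 0.49·25.836 = 12.660
Arc 2: start y=0.000, vy=12.660 → t=2.584, apex=8.177, x_land=62.115, impact vy=-12.660
  bounce: vy ← 0.49·12.660 = 6.203
Arc 3: start y=0.000, vy=6.203 → t=1.266, apex=1.963, x_land=72.522, impact vy=-6.203
  bounce: vy ← 0.49·6.203 = 3.040

1 4.973 34.056 40.878
2 2.584 8.177 62.115
3 1.266 1.963 72.522
final: 72.522 3.040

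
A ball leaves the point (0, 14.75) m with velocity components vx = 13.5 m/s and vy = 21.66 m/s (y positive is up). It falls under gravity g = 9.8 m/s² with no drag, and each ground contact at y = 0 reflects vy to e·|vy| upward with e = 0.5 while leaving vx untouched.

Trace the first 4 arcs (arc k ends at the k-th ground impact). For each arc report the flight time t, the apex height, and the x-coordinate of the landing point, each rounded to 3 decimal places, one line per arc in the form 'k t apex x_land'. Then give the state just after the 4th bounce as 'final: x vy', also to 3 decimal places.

1 5.020 38.687 67.771
2 2.810 9.672 105.703
3 1.405 2.418 124.670
4 0.702 0.604 134.153
final: 134.153 1.721

Arc 1: start y=14.750, vy=21.660 → t=5.020, apex=38.687, x_land=67.771, impact vy=-27.536
  bounce: vy ← 0.5·27.536 = 13.768
Arc 2: start y=0.000, vy=13.768 → t=2.810, apex=9.672, x_land=105.703, impact vy=-13.768
  bounce: vy ← 0.5·13.768 = 6.884
Arc 3: start y=0.000, vy=6.884 → t=1.405, apex=2.418, x_land=124.670, impact vy=-6.884
  bounce: vy ← 0.5·6.884 = 3.442
Arc 4: start y=0.000, vy=3.442 → t=0.702, apex=0.604, x_land=134.153, impact vy=-3.442
  bounce: vy ← 0.5·3.442 = 1.721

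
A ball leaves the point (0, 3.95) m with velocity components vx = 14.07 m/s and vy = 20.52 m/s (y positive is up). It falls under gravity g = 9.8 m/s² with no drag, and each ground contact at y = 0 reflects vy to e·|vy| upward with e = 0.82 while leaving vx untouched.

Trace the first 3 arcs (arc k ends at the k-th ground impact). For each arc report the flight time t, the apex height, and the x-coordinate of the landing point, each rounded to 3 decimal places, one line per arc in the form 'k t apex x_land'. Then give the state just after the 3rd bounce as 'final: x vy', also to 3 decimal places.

Arc 1: start y=3.950, vy=20.520 → t=4.372, apex=25.433, x_land=61.516, impact vy=-22.327
  bounce: vy ← 0.82·22.327 = 18.308
Arc 2: start y=0.000, vy=18.308 → t=3.736, apex=17.101, x_land=114.086, impact vy=-18.308
  bounce: vy ← 0.82·18.308 = 15.013
Arc 3: start y=0.000, vy=15.013 → t=3.064, apex=11.499, x_land=157.194, impact vy=-15.013
  bounce: vy ← 0.82·15.013 = 12.310

1 4.372 25.433 61.516
2 3.736 17.101 114.086
3 3.064 11.499 157.194
final: 157.194 12.310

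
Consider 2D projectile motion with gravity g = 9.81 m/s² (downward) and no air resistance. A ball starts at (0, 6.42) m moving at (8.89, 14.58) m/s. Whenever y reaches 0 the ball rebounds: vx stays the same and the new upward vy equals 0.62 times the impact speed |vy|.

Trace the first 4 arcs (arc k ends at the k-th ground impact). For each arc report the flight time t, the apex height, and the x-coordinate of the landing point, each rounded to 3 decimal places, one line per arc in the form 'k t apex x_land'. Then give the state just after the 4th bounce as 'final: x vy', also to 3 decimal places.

1 3.362 17.255 29.887
2 2.326 6.633 50.562
3 1.442 2.550 63.381
4 0.894 0.980 71.329
final: 71.329 2.719

Arc 1: start y=6.420, vy=14.580 → t=3.362, apex=17.255, x_land=29.887, impact vy=-18.399
  bounce: vy ← 0.62·18.399 = 11.408
Arc 2: start y=0.000, vy=11.408 → t=2.326, apex=6.633, x_land=50.562, impact vy=-11.408
  bounce: vy ← 0.62·11.408 = 7.073
Arc 3: start y=0.000, vy=7.073 → t=1.442, apex=2.550, x_land=63.381, impact vy=-7.073
  bounce: vy ← 0.62·7.073 = 4.385
Arc 4: start y=0.000, vy=4.385 → t=0.894, apex=0.980, x_land=71.329, impact vy=-4.385
  bounce: vy ← 0.62·4.385 = 2.719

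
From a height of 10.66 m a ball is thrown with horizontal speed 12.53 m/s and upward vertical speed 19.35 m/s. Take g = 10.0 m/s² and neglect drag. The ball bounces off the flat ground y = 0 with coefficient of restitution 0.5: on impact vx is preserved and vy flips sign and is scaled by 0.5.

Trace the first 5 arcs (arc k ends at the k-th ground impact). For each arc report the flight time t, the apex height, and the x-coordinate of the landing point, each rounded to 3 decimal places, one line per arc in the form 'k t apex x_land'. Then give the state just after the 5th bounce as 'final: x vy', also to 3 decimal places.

Arc 1: start y=10.660, vy=19.350 → t=4.359, apex=29.381, x_land=54.619, impact vy=-24.241
  bounce: vy ← 0.5·24.241 = 12.120
Arc 2: start y=0.000, vy=12.120 → t=2.424, apex=7.345, x_land=84.993, impact vy=-12.120
  bounce: vy ← 0.5·12.120 = 6.060
Arc 3: start y=0.000, vy=6.060 → t=1.212, apex=1.836, x_land=100.180, impact vy=-6.060
  bounce: vy ← 0.5·6.060 = 3.030
Arc 4: start y=0.000, vy=3.030 → t=0.606, apex=0.459, x_land=107.774, impact vy=-3.030
  bounce: vy ← 0.5·3.030 = 1.515
Arc 5: start y=0.000, vy=1.515 → t=0.303, apex=0.115, x_land=111.570, impact vy=-1.515
  bounce: vy ← 0.5·1.515 = 0.758

1 4.359 29.381 54.619
2 2.424 7.345 84.993
3 1.212 1.836 100.180
4 0.606 0.459 107.774
5 0.303 0.115 111.570
final: 111.570 0.758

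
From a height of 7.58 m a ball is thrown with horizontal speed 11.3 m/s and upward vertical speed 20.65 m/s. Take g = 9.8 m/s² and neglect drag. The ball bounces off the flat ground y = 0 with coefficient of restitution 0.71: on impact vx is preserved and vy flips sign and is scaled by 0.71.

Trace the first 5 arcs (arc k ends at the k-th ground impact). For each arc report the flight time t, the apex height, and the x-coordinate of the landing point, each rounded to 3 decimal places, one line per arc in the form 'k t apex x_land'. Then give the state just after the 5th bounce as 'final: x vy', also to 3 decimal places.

Arc 1: start y=7.580, vy=20.650 → t=4.554, apex=29.336, x_land=51.460, impact vy=-23.979
  bounce: vy ← 0.71·23.979 = 17.025
Arc 2: start y=0.000, vy=17.025 → t=3.475, apex=14.788, x_land=90.722, impact vy=-17.025
  bounce: vy ← 0.71·17.025 = 12.088
Arc 3: start y=0.000, vy=12.088 → t=2.467, apex=7.455, x_land=118.598, impact vy=-12.088
  bounce: vy ← 0.71·12.088 = 8.582
Arc 4: start y=0.000, vy=8.582 → t=1.751, apex=3.758, x_land=138.390, impact vy=-8.582
  bounce: vy ← 0.71·8.582 = 6.093
Arc 5: start y=0.000, vy=6.093 → t=1.244, apex=1.894, x_land=152.442, impact vy=-6.093
  bounce: vy ← 0.71·6.093 = 4.326

1 4.554 29.336 51.460
2 3.475 14.788 90.722
3 2.467 7.455 118.598
4 1.751 3.758 138.390
5 1.244 1.894 152.442
final: 152.442 4.326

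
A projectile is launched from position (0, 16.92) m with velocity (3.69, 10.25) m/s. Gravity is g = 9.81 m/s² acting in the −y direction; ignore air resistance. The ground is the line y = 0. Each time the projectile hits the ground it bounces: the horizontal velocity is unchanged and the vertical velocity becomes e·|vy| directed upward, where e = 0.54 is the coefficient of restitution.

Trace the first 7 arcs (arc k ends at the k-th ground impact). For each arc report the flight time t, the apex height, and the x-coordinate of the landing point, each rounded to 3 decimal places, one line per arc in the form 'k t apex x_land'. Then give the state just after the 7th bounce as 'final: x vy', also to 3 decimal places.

Arc 1: start y=16.920, vy=10.250 → t=3.176, apex=22.275, x_land=11.719, impact vy=-20.905
  bounce: vy ← 0.54·20.905 = 11.289
Arc 2: start y=0.000, vy=11.289 → t=2.302, apex=6.495, x_land=20.212, impact vy=-11.289
  bounce: vy ← 0.54·11.289 = 6.096
Arc 3: start y=0.000, vy=6.096 → t=1.243, apex=1.894, x_land=24.798, impact vy=-6.096
  bounce: vy ← 0.54·6.096 = 3.292
Arc 4: start y=0.000, vy=3.292 → t=0.671, apex=0.552, x_land=27.274, impact vy=-3.292
  bounce: vy ← 0.54·3.292 = 1.778
Arc 5: start y=0.000, vy=1.778 → t=0.362, apex=0.161, x_land=28.611, impact vy=-1.778
  bounce: vy ← 0.54·1.778 = 0.960
Arc 6: start y=0.000, vy=0.960 → t=0.196, apex=0.047, x_land=29.333, impact vy=-0.960
  bounce: vy ← 0.54·0.960 = 0.518
Arc 7: start y=0.000, vy=0.518 → t=0.106, apex=0.014, x_land=29.723, impact vy=-0.518
  bounce: vy ← 0.54·0.518 = 0.280

1 3.176 22.275 11.719
2 2.302 6.495 20.212
3 1.243 1.894 24.798
4 0.671 0.552 27.274
5 0.362 0.161 28.611
6 0.196 0.047 29.333
7 0.106 0.014 29.723
final: 29.723 0.280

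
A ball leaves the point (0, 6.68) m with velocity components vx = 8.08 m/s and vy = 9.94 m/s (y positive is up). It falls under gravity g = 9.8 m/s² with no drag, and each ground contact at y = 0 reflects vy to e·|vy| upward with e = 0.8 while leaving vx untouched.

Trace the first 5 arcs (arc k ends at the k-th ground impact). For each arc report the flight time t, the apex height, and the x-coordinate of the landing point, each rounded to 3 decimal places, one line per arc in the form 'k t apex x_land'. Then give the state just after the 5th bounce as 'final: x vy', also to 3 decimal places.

1 2.561 11.721 20.692
2 2.475 7.501 40.687
3 1.980 4.801 56.683
4 1.584 3.073 69.479
5 1.267 1.966 79.717
final: 79.717 4.967

Arc 1: start y=6.680, vy=9.940 → t=2.561, apex=11.721, x_land=20.692, impact vy=-15.157
  bounce: vy ← 0.8·15.157 = 12.126
Arc 2: start y=0.000, vy=12.126 → t=2.475, apex=7.501, x_land=40.687, impact vy=-12.126
  bounce: vy ← 0.8·12.126 = 9.700
Arc 3: start y=0.000, vy=9.700 → t=1.980, apex=4.801, x_land=56.683, impact vy=-9.700
  bounce: vy ← 0.8·9.700 = 7.760
Arc 4: start y=0.000, vy=7.760 → t=1.584, apex=3.073, x_land=69.479, impact vy=-7.760
  bounce: vy ← 0.8·7.760 = 6.208
Arc 5: start y=0.000, vy=6.208 → t=1.267, apex=1.966, x_land=79.717, impact vy=-6.208
  bounce: vy ← 0.8·6.208 = 4.967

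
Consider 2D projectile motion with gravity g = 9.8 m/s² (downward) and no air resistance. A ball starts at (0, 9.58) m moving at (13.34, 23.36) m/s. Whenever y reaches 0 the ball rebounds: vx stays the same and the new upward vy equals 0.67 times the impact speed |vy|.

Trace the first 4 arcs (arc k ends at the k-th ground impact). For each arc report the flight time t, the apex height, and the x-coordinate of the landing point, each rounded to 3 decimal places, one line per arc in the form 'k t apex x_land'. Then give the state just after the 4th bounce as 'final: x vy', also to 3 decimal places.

1 5.147 37.421 68.663
2 3.703 16.798 118.063
3 2.481 7.541 151.161
4 1.662 3.385 173.336
final: 173.336 5.457

Arc 1: start y=9.580, vy=23.360 → t=5.147, apex=37.421, x_land=68.663, impact vy=-27.082
  bounce: vy ← 0.67·27.082 = 18.145
Arc 2: start y=0.000, vy=18.145 → t=3.703, apex=16.798, x_land=118.063, impact vy=-18.145
  bounce: vy ← 0.67·18.145 = 12.157
Arc 3: start y=0.000, vy=12.157 → t=2.481, apex=7.541, x_land=151.161, impact vy=-12.157
  bounce: vy ← 0.67·12.157 = 8.145
Arc 4: start y=0.000, vy=8.145 → t=1.662, apex=3.385, x_land=173.336, impact vy=-8.145
  bounce: vy ← 0.67·8.145 = 5.457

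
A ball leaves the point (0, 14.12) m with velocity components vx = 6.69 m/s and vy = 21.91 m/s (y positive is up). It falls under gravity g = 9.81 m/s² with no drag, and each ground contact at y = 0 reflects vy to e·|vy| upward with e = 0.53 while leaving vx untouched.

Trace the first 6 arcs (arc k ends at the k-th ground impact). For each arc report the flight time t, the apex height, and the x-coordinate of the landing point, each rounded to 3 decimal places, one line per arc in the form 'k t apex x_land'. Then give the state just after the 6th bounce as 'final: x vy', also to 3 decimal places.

Arc 1: start y=14.120, vy=21.910 → t=5.038, apex=38.587, x_land=33.706, impact vy=-27.515
  bounce: vy ← 0.53·27.515 = 14.583
Arc 2: start y=0.000, vy=14.583 → t=2.973, apex=10.839, x_land=53.596, impact vy=-14.583
  bounce: vy ← 0.53·14.583 = 7.729
Arc 3: start y=0.000, vy=7.729 → t=1.576, apex=3.045, x_land=64.138, impact vy=-7.729
  bounce: vy ← 0.53·7.729 = 4.096
Arc 4: start y=0.000, vy=4.096 → t=0.835, apex=0.855, x_land=69.725, impact vy=-4.096
  bounce: vy ← 0.53·4.096 = 2.171
Arc 5: start y=0.000, vy=2.171 → t=0.443, apex=0.240, x_land=72.686, impact vy=-2.171
  bounce: vy ← 0.53·2.171 = 1.151
Arc 6: start y=0.000, vy=1.151 → t=0.235, apex=0.067, x_land=74.255, impact vy=-1.151
  bounce: vy ← 0.53·1.151 = 0.610

1 5.038 38.587 33.706
2 2.973 10.839 53.596
3 1.576 3.045 64.138
4 0.835 0.855 69.725
5 0.443 0.240 72.686
6 0.235 0.067 74.255
final: 74.255 0.610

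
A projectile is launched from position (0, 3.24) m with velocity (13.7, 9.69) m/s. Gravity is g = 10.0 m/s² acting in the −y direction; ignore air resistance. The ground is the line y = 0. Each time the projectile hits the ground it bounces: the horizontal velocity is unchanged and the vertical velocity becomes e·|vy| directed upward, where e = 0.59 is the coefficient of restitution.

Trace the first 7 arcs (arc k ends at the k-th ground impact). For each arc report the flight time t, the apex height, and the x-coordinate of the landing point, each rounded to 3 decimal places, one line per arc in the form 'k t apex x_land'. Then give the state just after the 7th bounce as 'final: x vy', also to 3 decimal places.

1 2.229 7.935 30.534
2 1.487 2.762 50.899
3 0.877 0.961 62.914
4 0.517 0.335 70.003
5 0.305 0.117 74.186
6 0.180 0.041 76.654
7 0.106 0.014 78.110
final: 78.110 0.314

Arc 1: start y=3.240, vy=9.690 → t=2.229, apex=7.935, x_land=30.534, impact vy=-12.597
  bounce: vy ← 0.59·12.597 = 7.433
Arc 2: start y=0.000, vy=7.433 → t=1.487, apex=2.762, x_land=50.899, impact vy=-7.433
  bounce: vy ← 0.59·7.433 = 4.385
Arc 3: start y=0.000, vy=4.385 → t=0.877, apex=0.961, x_land=62.914, impact vy=-4.385
  bounce: vy ← 0.59·4.385 = 2.587
Arc 4: start y=0.000, vy=2.587 → t=0.517, apex=0.335, x_land=70.003, impact vy=-2.587
  bounce: vy ← 0.59·2.587 = 1.526
Arc 5: start y=0.000, vy=1.526 → t=0.305, apex=0.117, x_land=74.186, impact vy=-1.526
  bounce: vy ← 0.59·1.526 = 0.901
Arc 6: start y=0.000, vy=0.901 → t=0.180, apex=0.041, x_land=76.654, impact vy=-0.901
  bounce: vy ← 0.59·0.901 = 0.531
Arc 7: start y=0.000, vy=0.531 → t=0.106, apex=0.014, x_land=78.110, impact vy=-0.531
  bounce: vy ← 0.59·0.531 = 0.314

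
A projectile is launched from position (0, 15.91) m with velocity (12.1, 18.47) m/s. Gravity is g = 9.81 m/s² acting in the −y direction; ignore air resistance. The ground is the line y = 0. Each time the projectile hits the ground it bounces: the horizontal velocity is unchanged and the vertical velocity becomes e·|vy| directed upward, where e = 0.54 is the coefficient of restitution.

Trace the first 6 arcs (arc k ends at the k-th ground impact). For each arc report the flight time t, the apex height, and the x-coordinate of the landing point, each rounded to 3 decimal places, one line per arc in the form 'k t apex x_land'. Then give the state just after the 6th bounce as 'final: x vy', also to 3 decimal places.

Arc 1: start y=15.910, vy=18.470 → t=4.488, apex=33.297, x_land=54.308, impact vy=-25.560
  bounce: vy ← 0.54·25.560 = 13.802
Arc 2: start y=0.000, vy=13.802 → t=2.814, apex=9.710, x_land=88.356, impact vy=-13.802
  bounce: vy ← 0.54·13.802 = 7.453
Arc 3: start y=0.000, vy=7.453 → t=1.520, apex=2.831, x_land=106.742, impact vy=-7.453
  bounce: vy ← 0.54·7.453 = 4.025
Arc 4: start y=0.000, vy=4.025 → t=0.821, apex=0.826, x_land=116.670, impact vy=-4.025
  bounce: vy ← 0.54·4.025 = 2.173
Arc 5: start y=0.000, vy=2.173 → t=0.443, apex=0.241, x_land=122.032, impact vy=-2.173
  bounce: vy ← 0.54·2.173 = 1.174
Arc 6: start y=0.000, vy=1.174 → t=0.239, apex=0.070, x_land=124.927, impact vy=-1.174
  bounce: vy ← 0.54·1.174 = 0.634

1 4.488 33.297 54.308
2 2.814 9.710 88.356
3 1.520 2.831 106.742
4 0.821 0.826 116.670
5 0.443 0.241 122.032
6 0.239 0.070 124.927
final: 124.927 0.634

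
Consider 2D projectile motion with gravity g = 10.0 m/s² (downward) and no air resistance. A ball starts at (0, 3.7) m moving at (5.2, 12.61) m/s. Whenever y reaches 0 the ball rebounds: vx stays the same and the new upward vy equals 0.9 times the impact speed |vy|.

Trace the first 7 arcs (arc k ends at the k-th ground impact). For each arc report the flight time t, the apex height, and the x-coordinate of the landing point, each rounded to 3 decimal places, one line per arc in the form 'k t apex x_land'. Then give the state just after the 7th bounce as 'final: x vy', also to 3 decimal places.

1 2.787 11.651 14.495
2 2.748 9.437 28.783
3 2.473 7.644 41.642
4 2.226 6.192 53.215
5 2.003 5.015 63.631
6 1.803 4.062 73.005
7 1.622 3.290 81.442
final: 81.442 7.301

Arc 1: start y=3.700, vy=12.610 → t=2.787, apex=11.651, x_land=14.495, impact vy=-15.265
  bounce: vy ← 0.9·15.265 = 13.738
Arc 2: start y=0.000, vy=13.738 → t=2.748, apex=9.437, x_land=28.783, impact vy=-13.738
  bounce: vy ← 0.9·13.738 = 12.364
Arc 3: start y=0.000, vy=12.364 → t=2.473, apex=7.644, x_land=41.642, impact vy=-12.364
  bounce: vy ← 0.9·12.364 = 11.128
Arc 4: start y=0.000, vy=11.128 → t=2.226, apex=6.192, x_land=53.215, impact vy=-11.128
  bounce: vy ← 0.9·11.128 = 10.015
Arc 5: start y=0.000, vy=10.015 → t=2.003, apex=5.015, x_land=63.631, impact vy=-10.015
  bounce: vy ← 0.9·10.015 = 9.014
Arc 6: start y=0.000, vy=9.014 → t=1.803, apex=4.062, x_land=73.005, impact vy=-9.014
  bounce: vy ← 0.9·9.014 = 8.112
Arc 7: start y=0.000, vy=8.112 → t=1.622, apex=3.290, x_land=81.442, impact vy=-8.112
  bounce: vy ← 0.9·8.112 = 7.301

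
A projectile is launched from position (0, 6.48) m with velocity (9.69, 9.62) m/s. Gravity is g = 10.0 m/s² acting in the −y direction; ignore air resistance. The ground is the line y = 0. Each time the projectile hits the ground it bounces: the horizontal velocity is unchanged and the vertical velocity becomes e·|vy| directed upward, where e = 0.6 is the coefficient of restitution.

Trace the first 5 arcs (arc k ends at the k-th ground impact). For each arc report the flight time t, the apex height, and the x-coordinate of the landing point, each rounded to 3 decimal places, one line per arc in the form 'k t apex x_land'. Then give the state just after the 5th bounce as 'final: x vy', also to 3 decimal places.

Arc 1: start y=6.480, vy=9.620 → t=2.452, apex=11.107, x_land=23.764, impact vy=-14.905
  bounce: vy ← 0.6·14.905 = 8.943
Arc 2: start y=0.000, vy=8.943 → t=1.789, apex=3.999, x_land=41.095, impact vy=-8.943
  bounce: vy ← 0.6·8.943 = 5.366
Arc 3: start y=0.000, vy=5.366 → t=1.073, apex=1.439, x_land=51.494, impact vy=-5.366
  bounce: vy ← 0.6·5.366 = 3.219
Arc 4: start y=0.000, vy=3.219 → t=0.644, apex=0.518, x_land=57.733, impact vy=-3.219
  bounce: vy ← 0.6·3.219 = 1.932
Arc 5: start y=0.000, vy=1.932 → t=0.386, apex=0.187, x_land=61.476, impact vy=-1.932
  bounce: vy ← 0.6·1.932 = 1.159

1 2.452 11.107 23.764
2 1.789 3.999 41.095
3 1.073 1.439 51.494
4 0.644 0.518 57.733
5 0.386 0.187 61.476
final: 61.476 1.159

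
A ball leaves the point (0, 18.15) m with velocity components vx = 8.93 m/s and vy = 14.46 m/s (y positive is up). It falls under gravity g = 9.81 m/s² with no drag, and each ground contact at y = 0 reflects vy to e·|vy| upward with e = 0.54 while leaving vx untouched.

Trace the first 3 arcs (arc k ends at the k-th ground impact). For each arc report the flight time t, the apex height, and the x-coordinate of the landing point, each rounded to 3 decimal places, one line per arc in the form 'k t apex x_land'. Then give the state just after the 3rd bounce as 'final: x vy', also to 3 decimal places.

Arc 1: start y=18.150, vy=14.460 → t=3.897, apex=28.807, x_land=34.804, impact vy=-23.774
  bounce: vy ← 0.54·23.774 = 12.838
Arc 2: start y=0.000, vy=12.838 → t=2.617, apex=8.400, x_land=58.177, impact vy=-12.838
  bounce: vy ← 0.54·12.838 = 6.932
Arc 3: start y=0.000, vy=6.932 → t=1.413, apex=2.449, x_land=70.798, impact vy=-6.932
  bounce: vy ← 0.54·6.932 = 3.744

1 3.897 28.807 34.804
2 2.617 8.400 58.177
3 1.413 2.449 70.798
final: 70.798 3.744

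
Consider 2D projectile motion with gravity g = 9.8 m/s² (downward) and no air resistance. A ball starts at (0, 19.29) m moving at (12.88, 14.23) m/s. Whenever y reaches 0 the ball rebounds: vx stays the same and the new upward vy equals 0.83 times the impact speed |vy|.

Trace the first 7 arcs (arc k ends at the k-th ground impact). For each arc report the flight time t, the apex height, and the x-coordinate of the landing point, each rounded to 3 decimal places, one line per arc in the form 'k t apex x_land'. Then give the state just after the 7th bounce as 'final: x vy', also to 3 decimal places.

Arc 1: start y=19.290, vy=14.230 → t=3.911, apex=29.621, x_land=50.370, impact vy=-24.095
  bounce: vy ← 0.83·24.095 = 19.999
Arc 2: start y=0.000, vy=19.999 → t=4.081, apex=20.406, x_land=102.939, impact vy=-19.999
  bounce: vy ← 0.83·19.999 = 16.599
Arc 3: start y=0.000, vy=16.599 → t=3.388, apex=14.058, x_land=146.571, impact vy=-16.599
  bounce: vy ← 0.83·16.599 = 13.777
Arc 4: start y=0.000, vy=13.777 → t=2.812, apex=9.684, x_land=182.786, impact vy=-13.777
  bounce: vy ← 0.83·13.777 = 11.435
Arc 5: start y=0.000, vy=11.435 → t=2.334, apex=6.672, x_land=212.844, impact vy=-11.435
  bounce: vy ← 0.83·11.435 = 9.491
Arc 6: start y=0.000, vy=9.491 → t=1.937, apex=4.596, x_land=237.792, impact vy=-9.491
  bounce: vy ← 0.83·9.491 = 7.878
Arc 7: start y=0.000, vy=7.878 → t=1.608, apex=3.166, x_land=258.499, impact vy=-7.878
  bounce: vy ← 0.83·7.878 = 6.538

1 3.911 29.621 50.370
2 4.081 20.406 102.939
3 3.388 14.058 146.571
4 2.812 9.684 182.786
5 2.334 6.672 212.844
6 1.937 4.596 237.792
7 1.608 3.166 258.499
final: 258.499 6.538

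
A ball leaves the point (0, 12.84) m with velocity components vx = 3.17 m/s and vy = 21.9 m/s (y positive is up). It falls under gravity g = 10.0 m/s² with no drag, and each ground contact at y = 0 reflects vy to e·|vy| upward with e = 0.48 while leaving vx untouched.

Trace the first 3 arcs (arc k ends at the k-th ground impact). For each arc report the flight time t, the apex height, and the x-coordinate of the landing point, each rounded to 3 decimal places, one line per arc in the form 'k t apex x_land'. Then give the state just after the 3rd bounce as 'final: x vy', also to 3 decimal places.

1 4.904 36.820 15.545
2 2.605 8.483 23.803
3 1.250 1.955 27.767
final: 27.767 3.001

Arc 1: start y=12.840, vy=21.900 → t=4.904, apex=36.820, x_land=15.545, impact vy=-27.137
  bounce: vy ← 0.48·27.137 = 13.026
Arc 2: start y=0.000, vy=13.026 → t=2.605, apex=8.483, x_land=23.803, impact vy=-13.026
  bounce: vy ← 0.48·13.026 = 6.252
Arc 3: start y=0.000, vy=6.252 → t=1.250, apex=1.955, x_land=27.767, impact vy=-6.252
  bounce: vy ← 0.48·6.252 = 3.001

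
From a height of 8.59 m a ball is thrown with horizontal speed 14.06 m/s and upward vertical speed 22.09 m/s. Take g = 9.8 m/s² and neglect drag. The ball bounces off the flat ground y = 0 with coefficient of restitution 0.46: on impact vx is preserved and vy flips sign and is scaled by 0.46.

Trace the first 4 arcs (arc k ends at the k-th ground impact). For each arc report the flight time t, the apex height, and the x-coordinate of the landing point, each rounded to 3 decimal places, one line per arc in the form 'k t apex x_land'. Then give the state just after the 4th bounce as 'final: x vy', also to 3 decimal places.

1 4.868 33.486 68.448
2 2.405 7.086 102.263
3 1.106 1.499 117.818
4 0.509 0.317 124.973
final: 124.973 1.147

Arc 1: start y=8.590, vy=22.090 → t=4.868, apex=33.486, x_land=68.448, impact vy=-25.619
  bounce: vy ← 0.46·25.619 = 11.785
Arc 2: start y=0.000, vy=11.785 → t=2.405, apex=7.086, x_land=102.263, impact vy=-11.785
  bounce: vy ← 0.46·11.785 = 5.421
Arc 3: start y=0.000, vy=5.421 → t=1.106, apex=1.499, x_land=117.818, impact vy=-5.421
  bounce: vy ← 0.46·5.421 = 2.494
Arc 4: start y=0.000, vy=2.494 → t=0.509, apex=0.317, x_land=124.973, impact vy=-2.494
  bounce: vy ← 0.46·2.494 = 1.147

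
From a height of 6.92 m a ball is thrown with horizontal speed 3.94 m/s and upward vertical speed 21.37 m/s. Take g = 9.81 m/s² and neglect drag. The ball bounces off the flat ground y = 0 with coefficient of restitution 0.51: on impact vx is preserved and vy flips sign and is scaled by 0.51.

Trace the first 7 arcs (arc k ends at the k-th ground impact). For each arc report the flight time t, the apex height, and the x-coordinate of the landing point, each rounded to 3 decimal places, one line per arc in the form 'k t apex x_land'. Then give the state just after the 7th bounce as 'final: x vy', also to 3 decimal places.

1 4.660 30.196 18.359
2 2.531 7.854 28.330
3 1.291 2.043 33.415
4 0.658 0.531 36.009
5 0.336 0.138 37.332
6 0.171 0.036 38.006
7 0.087 0.009 38.350
final: 38.350 0.218

Arc 1: start y=6.920, vy=21.370 → t=4.660, apex=30.196, x_land=18.359, impact vy=-24.340
  bounce: vy ← 0.51·24.340 = 12.414
Arc 2: start y=0.000, vy=12.414 → t=2.531, apex=7.854, x_land=28.330, impact vy=-12.414
  bounce: vy ← 0.51·12.414 = 6.331
Arc 3: start y=0.000, vy=6.331 → t=1.291, apex=2.043, x_land=33.415, impact vy=-6.331
  bounce: vy ← 0.51·6.331 = 3.229
Arc 4: start y=0.000, vy=3.229 → t=0.658, apex=0.531, x_land=36.009, impact vy=-3.229
  bounce: vy ← 0.51·3.229 = 1.647
Arc 5: start y=0.000, vy=1.647 → t=0.336, apex=0.138, x_land=37.332, impact vy=-1.647
  bounce: vy ← 0.51·1.647 = 0.840
Arc 6: start y=0.000, vy=0.840 → t=0.171, apex=0.036, x_land=38.006, impact vy=-0.840
  bounce: vy ← 0.51·0.840 = 0.428
Arc 7: start y=0.000, vy=0.428 → t=0.087, apex=0.009, x_land=38.350, impact vy=-0.428
  bounce: vy ← 0.51·0.428 = 0.218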